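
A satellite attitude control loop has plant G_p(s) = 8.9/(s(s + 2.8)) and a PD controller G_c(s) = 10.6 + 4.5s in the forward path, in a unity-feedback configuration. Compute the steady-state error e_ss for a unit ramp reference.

0.0297

The loop has one pole at the origin (type 1). Velocity error constant K_v = lim_{s→0} s·G_c(s)G_p(s) = 10.6·8.9/2.8 = 33.69.
Steady-state error to a unit ramp: e_ss = 1/K_v = 0.0297.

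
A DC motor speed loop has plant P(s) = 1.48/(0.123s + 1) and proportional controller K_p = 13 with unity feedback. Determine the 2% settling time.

T_s ≈ 0.0243 s

Closed loop: T(s) = K_p·P/(1+K_p·P) = 19.24/(0.123s + 1 + 19.24), with pole at s = −(1 + 19.24)/0.123 = −164.6.
τ = 1/164.6 = 0.006077 s, so 2% settling time ≈ 4τ = 0.0243 s.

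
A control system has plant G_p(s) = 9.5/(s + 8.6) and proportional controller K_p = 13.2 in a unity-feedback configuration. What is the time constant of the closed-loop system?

Closed-loop transfer function: T(s) = K_p·G_p(s)/(1 + K_p·G_p(s)) = 125.4/(s + 8.6 + 125.4) = 125.4/(s + 134).
Time constant τ = 1/134 = 0.00746 s.

τ = 0.00746 s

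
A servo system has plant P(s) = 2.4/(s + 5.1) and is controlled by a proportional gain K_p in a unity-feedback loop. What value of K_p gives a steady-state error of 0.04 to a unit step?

K_p = 51

For a type-0 loop with proportional control, e_ss = 1/(1 + K_p·P(0)).
P(0) = 0.4706. Require 1/(1 + K_p·0.4706) = 0.04, so 1 + 0.4706·K_p = 25.
K_p = (25 − 1)/0.4706 = 51.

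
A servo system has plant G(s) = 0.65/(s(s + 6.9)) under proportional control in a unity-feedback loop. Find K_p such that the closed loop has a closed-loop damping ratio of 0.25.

K_p = 293

Closed-loop characteristic equation: s² + 6.9s + K_p·0.65 = 0.
So ω_n = √(0.65K_p) and 2ζω_n = 6.9, giving ζ = 6.9/(2√(0.65K_p)).
Setting ζ = 0.25: √(0.65K_p) = 6.9/(2·0.25) = 13.8, so K_p = 190.4/0.65 = 293.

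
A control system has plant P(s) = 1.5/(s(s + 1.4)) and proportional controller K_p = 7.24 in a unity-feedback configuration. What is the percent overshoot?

Closed-loop characteristic equation: s² + 1.4s + 10.86 = 0, so ω_n = 3.295 rad/s and ζ = 1.4/(2·3.295) = 0.2124.
%OS = 100·exp(−πζ/√(1−ζ²)) = 100·exp(−π·0.2124/√0.9549) = 50.5%.

50.5%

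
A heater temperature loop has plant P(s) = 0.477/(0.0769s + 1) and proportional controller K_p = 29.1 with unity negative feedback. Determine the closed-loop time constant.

τ = 0.00517 s

Closed loop: T(s) = K_p·P/(1+K_p·P) = 13.88/(0.0769s + 1 + 13.88), with pole at s = −(1 + 13.88)/0.0769 = −193.5.
Closed-loop time constant τ = 1/193.5 = 0.00517 s.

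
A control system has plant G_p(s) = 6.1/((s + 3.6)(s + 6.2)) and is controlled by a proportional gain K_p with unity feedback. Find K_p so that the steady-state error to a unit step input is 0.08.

K_p = 42.1

Steady-state error for a unit step on this type-0 loop is 1/(1 + K_p·G_p(0)).
G_p(0) = 0.2733. Require 1/(1 + K_p·0.2733) = 0.08, so 1 + 0.2733·K_p = 12.5.
K_p = (12.5 − 1)/0.2733 = 42.1.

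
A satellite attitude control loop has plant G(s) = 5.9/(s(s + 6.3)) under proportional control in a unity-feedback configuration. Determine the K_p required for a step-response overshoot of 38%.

K_p = 19.4

From %OS = 100·exp(−πζ/√(1−ζ²)) = 38%, ζ = −ln(0.38)/√(π²+ln²(0.38)) = 0.2943.
Characteristic equation s² + 6.3s + 5.9K_p = 0 gives ζ = 6.3/(2√(5.9K_p)).
Setting ζ = 0.2943: √(5.9K_p) = 6.3/(2·0.2943) = 10.7, so K_p = 114.5/5.9 = 19.4.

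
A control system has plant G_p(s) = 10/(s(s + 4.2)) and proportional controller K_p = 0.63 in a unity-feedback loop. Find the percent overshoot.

From 1 + K_pG_p(s) = 0: s² + 4.2s + 6.3 = 0 ⇒ ω_n = 2.51, ζ = 0.8367.
%OS = 100·exp(−πζ/√(1−ζ²)) = 100·exp(−π·0.8367/√0.3) = 0.824%.

0.824%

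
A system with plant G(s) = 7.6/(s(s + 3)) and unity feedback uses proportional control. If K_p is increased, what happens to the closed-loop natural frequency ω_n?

ω_n = √(7.6·K_p), which grows with K_p.

increase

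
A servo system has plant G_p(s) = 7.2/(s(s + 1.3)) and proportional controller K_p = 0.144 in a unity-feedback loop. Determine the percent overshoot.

7.39%

From 1 + K_pG_p(s) = 0: s² + 1.3s + 1.037 = 0 ⇒ ω_n = 1.018, ζ = 0.6384.
%OS = 100·exp(−πζ/√(1−ζ²)) = 100·exp(−π·0.6384/√0.5925) = 7.39%.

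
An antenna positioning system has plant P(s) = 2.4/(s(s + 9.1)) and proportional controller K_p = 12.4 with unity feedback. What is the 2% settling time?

T_s ≈ 0.879 s

Closed-loop characteristic equation: s² + 9.1s + 29.76 = 0, so ω_n = 5.455 rad/s and ζ = 9.1/(2·5.455) = 0.8341.
2% settling time T_s ≈ 4/(ζω_n) = 4/4.55 = 0.879 s.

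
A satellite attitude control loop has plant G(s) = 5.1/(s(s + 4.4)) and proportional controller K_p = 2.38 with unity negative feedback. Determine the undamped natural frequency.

With unity feedback the closed-loop characteristic equation is s² + 4.4s + 2.38·5.1 = s² + 4.4s + 12.14 = 0.
Matching s² + 2ζω_n s + ω_n²: ω_n = √12.14 = 3.484 rad/s and 2ζω_n = 4.4, so ζ = 4.4/(2·3.484) = 0.631.

ω_n = 3.48 rad/s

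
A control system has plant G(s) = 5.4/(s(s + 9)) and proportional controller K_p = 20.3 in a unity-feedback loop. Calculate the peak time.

From 1 + K_pG(s) = 0: s² + 9s + 109.6 = 0 ⇒ ω_n = 10.47, ζ = 0.4298.
Damped frequency ω_d = ω_n√(1−ζ²) = 9.454 rad/s, so peak time T_p = π/ω_d = 0.332 s.

T_p = 0.332 s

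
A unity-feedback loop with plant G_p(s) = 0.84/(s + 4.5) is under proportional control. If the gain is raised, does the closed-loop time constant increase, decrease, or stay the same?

decrease

The closed-loop bandwidth 4.5+K_p·0.84 grows with K_p, so τ shrinks.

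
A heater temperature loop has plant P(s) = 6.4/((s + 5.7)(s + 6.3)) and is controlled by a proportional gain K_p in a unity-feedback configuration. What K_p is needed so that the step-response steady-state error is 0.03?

The loop is type 0, so e_ss(step) = 1/(1 + K_pos) with K_pos = K_p·P(0).
P(0) = 0.1782. Require 1/(1 + K_p·0.1782) = 0.03, so 1 + 0.1782·K_p = 33.33.
K_p = (33.33 − 1)/0.1782 = 181.

K_p = 181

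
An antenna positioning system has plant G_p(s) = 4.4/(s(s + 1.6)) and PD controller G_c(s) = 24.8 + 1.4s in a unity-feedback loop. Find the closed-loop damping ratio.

Forward path: (24.8 + 1.4s)·4.4/(s(s+1.6)). The closed-loop characteristic equation is s² + (1.6 + 4.4·1.4)s + 4.4·24.8 = 0.
That is s² + 7.76s + 109.1 = 0, so ω_n = 10.45 rad/s and ζ = 7.76/(2·10.45) = 0.3714.

ζ = 0.371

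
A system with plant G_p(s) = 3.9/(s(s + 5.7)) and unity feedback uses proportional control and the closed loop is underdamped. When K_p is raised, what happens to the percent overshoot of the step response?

ζ = 5.7/(2√(3.9K_p)) decreases as K_p grows; lower damping means more overshoot.

increase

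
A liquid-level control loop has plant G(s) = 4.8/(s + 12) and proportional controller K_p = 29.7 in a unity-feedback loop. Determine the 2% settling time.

Closed-loop transfer function: T(s) = K_p·G(s)/(1 + K_p·G(s)) = 142.6/(s + 12 + 142.6) = 142.6/(s + 154.6).
Time constant τ = 1/154.6 = 0.00647 s, so the 2% settling time is about 4τ = 0.0259 s.

T_s ≈ 0.0259 s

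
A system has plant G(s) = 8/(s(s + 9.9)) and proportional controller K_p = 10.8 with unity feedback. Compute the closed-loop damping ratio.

With unity feedback the closed-loop characteristic equation is s² + 9.9s + 10.8·8 = s² + 9.9s + 86.4 = 0.
So ω_n² = 86.4 ⇒ ω_n = 9.295 rad/s, and ζ = 9.9/(2ω_n) = 0.533.

ζ = 0.533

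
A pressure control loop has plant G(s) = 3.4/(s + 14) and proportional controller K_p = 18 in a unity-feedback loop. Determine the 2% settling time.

T_s ≈ 0.0532 s

Closed-loop transfer function: T(s) = K_p·G(s)/(1 + K_p·G(s)) = 61.2/(s + 14 + 61.2) = 61.2/(s + 75.2).
Time constant τ = 1/75.2 = 0.0133 s, so the 2% settling time is about 4τ = 0.0532 s.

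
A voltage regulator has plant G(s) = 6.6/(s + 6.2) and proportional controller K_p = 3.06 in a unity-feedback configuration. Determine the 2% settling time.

T_s ≈ 0.152 s

Closed-loop transfer function: T(s) = K_p·G(s)/(1 + K_p·G(s)) = 20.2/(s + 6.2 + 20.2) = 20.2/(s + 26.4).
Time constant τ = 1/26.4 = 0.03788 s, so the 2% settling time is about 4τ = 0.152 s.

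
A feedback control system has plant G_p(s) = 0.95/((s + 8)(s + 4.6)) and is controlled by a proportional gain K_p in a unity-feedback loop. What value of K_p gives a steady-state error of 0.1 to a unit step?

K_p = 349

The loop is type 0, so e_ss(step) = 1/(1 + K_pos) with K_pos = K_p·G_p(0).
G_p(0) = 0.02582. Require 1/(1 + K_p·0.02582) = 0.1, so 1 + 0.02582·K_p = 10.
K_p = (10 − 1)/0.02582 = 349.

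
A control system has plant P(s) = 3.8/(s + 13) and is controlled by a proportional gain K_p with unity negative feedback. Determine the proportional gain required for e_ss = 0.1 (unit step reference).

For a type-0 loop with proportional control, e_ss = 1/(1 + K_p·P(0)).
P(0) = 0.2923. Require 1/(1 + K_p·0.2923) = 0.1, so 1 + 0.2923·K_p = 10.
K_p = (10 − 1)/0.2923 = 30.8.

K_p = 30.8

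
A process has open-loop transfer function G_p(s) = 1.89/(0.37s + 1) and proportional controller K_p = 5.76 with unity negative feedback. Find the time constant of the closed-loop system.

Closed loop: T(s) = K_p·G_p/(1+K_p·G_p) = 10.89/(0.37s + 1 + 10.89), with pole at s = −(1 + 10.89)/0.37 = −32.13.
Closed-loop time constant τ = 1/32.13 = 0.0311 s.

τ = 0.0311 s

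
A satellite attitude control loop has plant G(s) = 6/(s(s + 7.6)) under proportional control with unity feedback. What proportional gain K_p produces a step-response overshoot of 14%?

From %OS = 100·exp(−πζ/√(1−ζ²)) = 14%, ζ = −ln(0.14)/√(π²+ln²(0.14)) = 0.5305.
Characteristic equation s² + 7.6s + 6K_p = 0 gives ζ = 7.6/(2√(6K_p)).
Setting ζ = 0.5305: √(6K_p) = 7.6/(2·0.5305) = 7.163, so K_p = 51.31/6 = 8.55.

K_p = 8.55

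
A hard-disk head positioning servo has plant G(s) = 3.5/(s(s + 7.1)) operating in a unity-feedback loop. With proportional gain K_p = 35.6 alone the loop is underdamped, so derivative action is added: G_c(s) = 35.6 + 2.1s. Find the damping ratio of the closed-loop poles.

ζ = 0.647

Forward path: (35.6 + 2.1s)·3.5/(s(s+7.1)). The closed-loop characteristic equation is s² + (7.1 + 3.5·2.1)s + 3.5·35.6 = 0.
That is s² + 14.45s + 124.6 = 0, so ω_n = 11.16 rad/s and ζ = 14.45/(2·11.16) = 0.6473.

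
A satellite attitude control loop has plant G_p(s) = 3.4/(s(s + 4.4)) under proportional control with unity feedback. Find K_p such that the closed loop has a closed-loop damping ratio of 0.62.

K_p = 3.7

Closed-loop characteristic equation: s² + 4.4s + K_p·3.4 = 0.
So ω_n = √(3.4K_p) and 2ζω_n = 4.4, giving ζ = 4.4/(2√(3.4K_p)).
Setting ζ = 0.62: √(3.4K_p) = 4.4/(2·0.62) = 3.548, so K_p = 12.59/3.4 = 3.7.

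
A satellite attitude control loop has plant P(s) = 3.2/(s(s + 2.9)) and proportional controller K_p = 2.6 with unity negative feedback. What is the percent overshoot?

16.1%

Closed-loop characteristic equation: s² + 2.9s + 8.32 = 0, so ω_n = 2.884 rad/s and ζ = 2.9/(2·2.884) = 0.5027.
%OS = 100·exp(−πζ/√(1−ζ²)) = 100·exp(−π·0.5027/√0.7473) = 16.1%.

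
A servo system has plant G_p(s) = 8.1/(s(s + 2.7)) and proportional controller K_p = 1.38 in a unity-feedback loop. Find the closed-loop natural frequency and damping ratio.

ω_n = 3.34 rad/s, ζ = 0.404

The closed-loop denominator is s(s+2.7) + 1.38·8.1 = s² + 2.7s + 11.18.
Matching s² + 2ζω_n s + ω_n²: ω_n = √11.18 = 3.343 rad/s and 2ζω_n = 2.7, so ζ = 2.7/(2·3.343) = 0.404.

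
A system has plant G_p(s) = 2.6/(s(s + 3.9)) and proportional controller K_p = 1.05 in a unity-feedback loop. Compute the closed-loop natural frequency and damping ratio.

With unity feedback the closed-loop characteristic equation is s² + 3.9s + 1.05·2.6 = s² + 3.9s + 2.73 = 0.
Matching s² + 2ζω_n s + ω_n²: ω_n = √2.73 = 1.652 rad/s and 2ζω_n = 3.9, so ζ = 3.9/(2·1.652) = 1.18.

ω_n = 1.65 rad/s, ζ = 1.18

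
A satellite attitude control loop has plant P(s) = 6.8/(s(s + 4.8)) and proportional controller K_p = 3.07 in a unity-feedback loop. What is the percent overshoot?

14.4%

From 1 + K_pP(s) = 0: s² + 4.8s + 20.88 = 0 ⇒ ω_n = 4.569, ζ = 0.5253.
%OS = 100·exp(−πζ/√(1−ζ²)) = 100·exp(−π·0.5253/√0.7241) = 14.4%.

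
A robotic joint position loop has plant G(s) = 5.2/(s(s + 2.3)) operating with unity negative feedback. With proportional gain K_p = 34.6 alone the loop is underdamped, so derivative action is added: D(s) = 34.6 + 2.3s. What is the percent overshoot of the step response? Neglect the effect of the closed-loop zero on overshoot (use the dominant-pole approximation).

13.9%

Forward path: (34.6 + 2.3s)·5.2/(s(s+2.3)). The closed-loop characteristic equation is s² + (2.3 + 5.2·2.3)s + 5.2·34.6 = 0.
That is s² + 14.26s + 179.9 = 0, so ω_n = 13.41 rad/s and ζ = 14.26/(2·13.41) = 0.5316.
%OS = 100·exp(−πζ/√(1−ζ²)) = 13.9%.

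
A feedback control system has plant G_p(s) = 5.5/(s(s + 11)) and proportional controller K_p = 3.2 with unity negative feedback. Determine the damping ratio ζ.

ζ = 1.31

1 + K_p·G_p(s) = 0 gives s² + 11s + 17.6 = 0.
So ω_n² = 17.6 ⇒ ω_n = 4.195 rad/s, and ζ = 11/(2ω_n) = 1.31.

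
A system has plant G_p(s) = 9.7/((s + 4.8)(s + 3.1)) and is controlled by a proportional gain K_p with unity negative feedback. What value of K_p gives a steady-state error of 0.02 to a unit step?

Steady-state error for a unit step on this type-0 loop is 1/(1 + K_p·G_p(0)).
G_p(0) = 0.6519. Require 1/(1 + K_p·0.6519) = 0.02, so 1 + 0.6519·K_p = 50.
K_p = (50 − 1)/0.6519 = 75.2.

K_p = 75.2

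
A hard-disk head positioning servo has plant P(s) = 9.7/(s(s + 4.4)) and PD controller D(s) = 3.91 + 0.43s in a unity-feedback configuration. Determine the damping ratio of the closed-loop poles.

Forward path: (3.91 + 0.43s)·9.7/(s(s+4.4)). The closed-loop characteristic equation is s² + (4.4 + 9.7·0.43)s + 9.7·3.91 = 0.
That is s² + 8.571s + 37.93 = 0, so ω_n = 6.158 rad/s and ζ = 8.571/(2·6.158) = 0.6959.

ζ = 0.696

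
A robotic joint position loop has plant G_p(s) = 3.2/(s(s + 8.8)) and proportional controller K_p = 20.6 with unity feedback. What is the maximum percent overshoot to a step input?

From 1 + K_pG_p(s) = 0: s² + 8.8s + 65.92 = 0 ⇒ ω_n = 8.119, ζ = 0.5419.
%OS = 100·exp(−πζ/√(1−ζ²)) = 100·exp(−π·0.5419/√0.7063) = 13.2%.

13.2%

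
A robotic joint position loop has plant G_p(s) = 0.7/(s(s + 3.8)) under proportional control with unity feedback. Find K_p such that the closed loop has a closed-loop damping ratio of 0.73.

K_p = 9.68

Closed-loop characteristic equation: s² + 3.8s + K_p·0.7 = 0.
So ω_n = √(0.7K_p) and 2ζω_n = 3.8, giving ζ = 3.8/(2√(0.7K_p)).
Setting ζ = 0.73: √(0.7K_p) = 3.8/(2·0.73) = 2.603, so K_p = 6.774/0.7 = 9.68.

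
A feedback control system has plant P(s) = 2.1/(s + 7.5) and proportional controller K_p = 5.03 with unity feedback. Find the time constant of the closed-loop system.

τ = 0.0554 s

Closed-loop transfer function: T(s) = K_p·P(s)/(1 + K_p·P(s)) = 10.56/(s + 7.5 + 10.56) = 10.56/(s + 18.06).
Time constant τ = 1/18.06 = 0.0554 s.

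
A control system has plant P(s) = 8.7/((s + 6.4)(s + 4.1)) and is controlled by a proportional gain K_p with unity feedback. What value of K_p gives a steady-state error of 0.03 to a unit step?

K_p = 97.5

Steady-state error for a unit step on this type-0 loop is 1/(1 + K_p·P(0)).
P(0) = 0.3316. Require 1/(1 + K_p·0.3316) = 0.03, so 1 + 0.3316·K_p = 33.33.
K_p = (33.33 − 1)/0.3316 = 97.5.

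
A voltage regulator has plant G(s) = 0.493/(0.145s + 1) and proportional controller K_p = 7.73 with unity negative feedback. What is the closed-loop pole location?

Closed loop: T(s) = K_p·G/(1+K_p·G) = 3.811/(0.145s + 1 + 3.811), with pole at s = −(1 + 3.811)/0.145 = −33.18.

s = -33.18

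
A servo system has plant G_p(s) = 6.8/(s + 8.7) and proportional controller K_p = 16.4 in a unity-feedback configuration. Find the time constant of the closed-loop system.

τ = 0.00832 s

Closed-loop transfer function: T(s) = K_p·G_p(s)/(1 + K_p·G_p(s)) = 111.5/(s + 8.7 + 111.5) = 111.5/(s + 120.2).
Time constant τ = 1/120.2 = 0.00832 s.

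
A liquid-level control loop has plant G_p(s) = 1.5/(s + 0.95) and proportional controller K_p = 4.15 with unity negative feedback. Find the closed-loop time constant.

τ = 0.139 s

Closed-loop transfer function: T(s) = K_p·G_p(s)/(1 + K_p·G_p(s)) = 6.225/(s + 0.95 + 6.225) = 6.225/(s + 7.175).
Time constant τ = 1/7.175 = 0.139 s.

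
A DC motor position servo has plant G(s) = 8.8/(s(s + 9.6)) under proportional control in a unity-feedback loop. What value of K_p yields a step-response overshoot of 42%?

From %OS = 100·exp(−πζ/√(1−ζ²)) = 42%, ζ = −ln(0.42)/√(π²+ln²(0.42)) = 0.2662.
Characteristic equation s² + 9.6s + 8.8K_p = 0 gives ζ = 9.6/(2√(8.8K_p)).
Setting ζ = 0.2662: √(8.8K_p) = 9.6/(2·0.2662) = 18.03, so K_p = 325.2/8.8 = 37.

K_p = 37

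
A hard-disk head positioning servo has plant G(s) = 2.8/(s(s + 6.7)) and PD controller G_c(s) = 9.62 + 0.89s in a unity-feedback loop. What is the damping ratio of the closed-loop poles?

ζ = 0.886

Forward path: (9.62 + 0.89s)·2.8/(s(s+6.7)). The closed-loop characteristic equation is s² + (6.7 + 2.8·0.89)s + 2.8·9.62 = 0.
That is s² + 9.192s + 26.94 = 0, so ω_n = 5.19 rad/s and ζ = 9.192/(2·5.19) = 0.8856.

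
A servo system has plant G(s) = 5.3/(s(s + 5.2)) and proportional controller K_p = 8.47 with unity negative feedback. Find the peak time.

The closed-loop denominator s² + 5.2s + 44.89 gives ω_n = √44.89 = 6.7 and ζ = 5.2/(2ω_n) = 0.3881.
Damped frequency ω_d = ω_n√(1−ζ²) = 6.175 rad/s, so peak time T_p = π/ω_d = 0.509 s.

T_p = 0.509 s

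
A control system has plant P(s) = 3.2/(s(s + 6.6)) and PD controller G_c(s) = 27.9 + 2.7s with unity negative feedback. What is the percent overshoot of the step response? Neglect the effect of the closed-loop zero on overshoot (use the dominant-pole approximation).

1.38%

Forward path: (27.9 + 2.7s)·3.2/(s(s+6.6)). The closed-loop characteristic equation is s² + (6.6 + 3.2·2.7)s + 3.2·27.9 = 0.
That is s² + 15.24s + 89.28 = 0, so ω_n = 9.449 rad/s and ζ = 15.24/(2·9.449) = 0.8065.
%OS = 100·exp(−πζ/√(1−ζ²)) = 1.38%.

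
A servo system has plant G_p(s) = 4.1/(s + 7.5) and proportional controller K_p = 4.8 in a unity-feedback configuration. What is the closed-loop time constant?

τ = 0.0368 s

Closed-loop transfer function: T(s) = K_p·G_p(s)/(1 + K_p·G_p(s)) = 19.68/(s + 7.5 + 19.68) = 19.68/(s + 27.18).
Time constant τ = 1/27.18 = 0.0368 s.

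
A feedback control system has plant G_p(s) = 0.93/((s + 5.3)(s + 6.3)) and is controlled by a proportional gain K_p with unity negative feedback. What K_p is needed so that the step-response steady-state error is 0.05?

K_p = 682

Steady-state error for a unit step on this type-0 loop is 1/(1 + K_p·G_p(0)).
G_p(0) = 0.02785. Require 1/(1 + K_p·0.02785) = 0.05, so 1 + 0.02785·K_p = 20.
K_p = (20 − 1)/0.02785 = 682.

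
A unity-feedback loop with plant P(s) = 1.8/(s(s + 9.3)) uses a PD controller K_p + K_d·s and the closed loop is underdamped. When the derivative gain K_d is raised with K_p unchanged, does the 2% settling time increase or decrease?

Characteristic equation s² + (9.3 + 1.8K_d)s + 1.8K_p = 0: raising K_d increases ζω_n = (9.3+1.8K_d)/2 while the loop stays underdamped, so T_s ≈ 4/(ζω_n) decreases.

decrease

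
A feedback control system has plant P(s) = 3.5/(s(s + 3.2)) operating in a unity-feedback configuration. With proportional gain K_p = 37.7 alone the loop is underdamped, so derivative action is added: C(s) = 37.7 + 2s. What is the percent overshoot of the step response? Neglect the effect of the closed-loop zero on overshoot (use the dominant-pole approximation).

Forward path: (37.7 + 2s)·3.5/(s(s+3.2)). The closed-loop characteristic equation is s² + (3.2 + 3.5·2)s + 3.5·37.7 = 0.
That is s² + 10.2s + 132 = 0, so ω_n = 11.49 rad/s and ζ = 10.2/(2·11.49) = 0.444.
%OS = 100·exp(−πζ/√(1−ζ²)) = 21.1%.

21.1%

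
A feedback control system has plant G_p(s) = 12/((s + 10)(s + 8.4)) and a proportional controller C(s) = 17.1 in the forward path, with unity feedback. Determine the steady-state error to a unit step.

0.29

The loop is type 0. Static position error constant K_pos = C(0)·G_p(0) = 17.1·0.1429 = 2.443.
Steady-state error to a unit step: e_ss = 1/(1+K_pos) = 1/3.443 = 0.29.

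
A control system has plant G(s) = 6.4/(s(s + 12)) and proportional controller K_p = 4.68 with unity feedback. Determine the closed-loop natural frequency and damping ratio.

ω_n = 5.47 rad/s, ζ = 1.1

1 + K_p·G(s) = 0 gives s² + 12s + 29.95 = 0.
So ω_n² = 29.95 ⇒ ω_n = 5.473 rad/s, and ζ = 12/(2ω_n) = 1.1.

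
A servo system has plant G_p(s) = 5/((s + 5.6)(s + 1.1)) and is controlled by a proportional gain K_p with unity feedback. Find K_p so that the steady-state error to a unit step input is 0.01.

K_p = 122

The loop is type 0, so e_ss(step) = 1/(1 + K_pos) with K_pos = K_p·G_p(0).
G_p(0) = 0.8117. Require 1/(1 + K_p·0.8117) = 0.01, so 1 + 0.8117·K_p = 100.
K_p = (100 − 1)/0.8117 = 122.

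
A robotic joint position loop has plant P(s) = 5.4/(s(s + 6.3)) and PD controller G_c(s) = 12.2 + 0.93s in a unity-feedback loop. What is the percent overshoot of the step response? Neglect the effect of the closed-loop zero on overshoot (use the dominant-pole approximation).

4.7%

Forward path: (12.2 + 0.93s)·5.4/(s(s+6.3)). The closed-loop characteristic equation is s² + (6.3 + 5.4·0.93)s + 5.4·12.2 = 0.
That is s² + 11.32s + 65.88 = 0, so ω_n = 8.117 rad/s and ζ = 11.32/(2·8.117) = 0.6975.
%OS = 100·exp(−πζ/√(1−ζ²)) = 4.7%.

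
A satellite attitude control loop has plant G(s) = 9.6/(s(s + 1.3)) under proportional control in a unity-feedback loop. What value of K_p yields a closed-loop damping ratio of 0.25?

K_p = 0.704

Closed-loop characteristic equation: s² + 1.3s + K_p·9.6 = 0.
So ω_n = √(9.6K_p) and 2ζω_n = 1.3, giving ζ = 1.3/(2√(9.6K_p)).
Setting ζ = 0.25: √(9.6K_p) = 1.3/(2·0.25) = 2.6, so K_p = 6.76/9.6 = 0.704.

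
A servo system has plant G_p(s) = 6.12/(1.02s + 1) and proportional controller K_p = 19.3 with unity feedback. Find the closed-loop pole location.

s = -116.8

Closed loop: T(s) = K_p·G_p/(1+K_p·G_p) = 118.1/(1.02s + 1 + 118.1), with pole at s = −(1 + 118.1)/1.02 = −116.8.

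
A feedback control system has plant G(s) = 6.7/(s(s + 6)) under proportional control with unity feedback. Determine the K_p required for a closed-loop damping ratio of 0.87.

Closed-loop characteristic equation: s² + 6s + K_p·6.7 = 0.
So ω_n = √(6.7K_p) and 2ζω_n = 6, giving ζ = 6/(2√(6.7K_p)).
Setting ζ = 0.87: √(6.7K_p) = 6/(2·0.87) = 3.448, so K_p = 11.89/6.7 = 1.77.

K_p = 1.77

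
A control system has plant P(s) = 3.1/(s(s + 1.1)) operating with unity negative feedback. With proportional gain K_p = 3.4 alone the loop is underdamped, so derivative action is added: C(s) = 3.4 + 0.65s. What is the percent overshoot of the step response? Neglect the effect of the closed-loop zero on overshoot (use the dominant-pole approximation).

17.9%

Forward path: (3.4 + 0.65s)·3.1/(s(s+1.1)). The closed-loop characteristic equation is s² + (1.1 + 3.1·0.65)s + 3.1·3.4 = 0.
That is s² + 3.115s + 10.54 = 0, so ω_n = 3.247 rad/s and ζ = 3.115/(2·3.247) = 0.4797.
%OS = 100·exp(−πζ/√(1−ζ²)) = 17.9%.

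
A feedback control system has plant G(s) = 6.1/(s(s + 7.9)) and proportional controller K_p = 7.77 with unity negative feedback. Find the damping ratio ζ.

With unity feedback the closed-loop characteristic equation is s² + 7.9s + 7.77·6.1 = s² + 7.9s + 47.4 = 0.
So ω_n² = 47.4 ⇒ ω_n = 6.885 rad/s, and ζ = 7.9/(2ω_n) = 0.574.

ζ = 0.574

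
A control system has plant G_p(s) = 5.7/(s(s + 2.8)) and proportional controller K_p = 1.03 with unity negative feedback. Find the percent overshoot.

The closed-loop denominator s² + 2.8s + 5.871 gives ω_n = √5.871 = 2.423 and ζ = 2.8/(2ω_n) = 0.5778.
%OS = 100·exp(−πζ/√(1−ζ²)) = 100·exp(−π·0.5778/√0.6662) = 10.8%.

10.8%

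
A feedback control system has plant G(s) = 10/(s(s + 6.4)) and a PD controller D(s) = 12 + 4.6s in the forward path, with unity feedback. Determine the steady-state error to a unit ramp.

0.0533

The loop has one pole at the origin (type 1). Velocity error constant K_v = lim_{s→0} s·D(s)G(s) = 12·10/6.4 = 18.75.
Steady-state error to a unit ramp: e_ss = 1/K_v = 0.0533.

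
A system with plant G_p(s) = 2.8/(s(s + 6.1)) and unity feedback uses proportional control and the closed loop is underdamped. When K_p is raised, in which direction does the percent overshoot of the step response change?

Characteristic equation s² + 6.1s + K_p·2.8 = 0: raising K_p raises ω_n while 2ζω_n = 6.1 is fixed, so ζ falls and overshoot grows.

increase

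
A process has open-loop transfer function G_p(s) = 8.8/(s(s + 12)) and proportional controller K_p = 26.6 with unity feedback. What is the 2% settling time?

T_s ≈ 0.667 s

Closed-loop characteristic equation: s² + 12s + 234.1 = 0, so ω_n = 15.3 rad/s and ζ = 12/(2·15.3) = 0.3922.
2% settling time T_s ≈ 4/(ζω_n) = 4/6 = 0.667 s.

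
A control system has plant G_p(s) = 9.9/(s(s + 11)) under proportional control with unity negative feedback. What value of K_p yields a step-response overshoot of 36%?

From %OS = 100·exp(−πζ/√(1−ζ²)) = 36%, ζ = −ln(0.36)/√(π²+ln²(0.36)) = 0.3093.
Characteristic equation s² + 11s + 9.9K_p = 0 gives ζ = 11/(2√(9.9K_p)).
Setting ζ = 0.3093: √(9.9K_p) = 11/(2·0.3093) = 17.78, so K_p = 316.3/9.9 = 31.9.

K_p = 31.9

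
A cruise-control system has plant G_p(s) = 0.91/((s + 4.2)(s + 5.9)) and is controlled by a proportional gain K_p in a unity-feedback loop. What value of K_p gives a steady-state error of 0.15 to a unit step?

The loop is type 0, so e_ss(step) = 1/(1 + K_pos) with K_pos = K_p·G_p(0).
G_p(0) = 0.03672. Require 1/(1 + K_p·0.03672) = 0.15, so 1 + 0.03672·K_p = 6.667.
K_p = (6.667 − 1)/0.03672 = 154.

K_p = 154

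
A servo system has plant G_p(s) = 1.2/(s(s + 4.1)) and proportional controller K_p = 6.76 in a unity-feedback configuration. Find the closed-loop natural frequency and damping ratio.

ω_n = 2.85 rad/s, ζ = 0.72

1 + K_p·G_p(s) = 0 gives s² + 4.1s + 8.112 = 0.
So ω_n² = 8.112 ⇒ ω_n = 2.848 rad/s, and ζ = 4.1/(2ω_n) = 0.72.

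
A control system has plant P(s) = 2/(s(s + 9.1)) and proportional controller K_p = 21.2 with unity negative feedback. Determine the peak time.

T_p = 0.674 s

The closed-loop denominator s² + 9.1s + 42.4 gives ω_n = √42.4 = 6.512 and ζ = 9.1/(2ω_n) = 0.6988.
Damped frequency ω_d = ω_n√(1−ζ²) = 4.658 rad/s, so peak time T_p = π/ω_d = 0.674 s.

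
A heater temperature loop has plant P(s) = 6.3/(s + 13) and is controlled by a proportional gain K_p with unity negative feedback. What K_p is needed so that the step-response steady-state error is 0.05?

Steady-state error for a unit step on this type-0 loop is 1/(1 + K_p·P(0)).
P(0) = 0.4846. Require 1/(1 + K_p·0.4846) = 0.05, so 1 + 0.4846·K_p = 20.
K_p = (20 − 1)/0.4846 = 39.2.

K_p = 39.2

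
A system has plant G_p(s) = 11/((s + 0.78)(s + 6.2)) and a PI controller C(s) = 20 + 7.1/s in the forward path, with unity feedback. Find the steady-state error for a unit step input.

0

The open loop C(s)G_p(s) has a pole at the origin (type 1), so the static position error constant is infinite and e_ss = 1/(1+∞) = 0.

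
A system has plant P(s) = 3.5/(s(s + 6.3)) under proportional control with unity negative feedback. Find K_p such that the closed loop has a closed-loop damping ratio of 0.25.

Closed-loop characteristic equation: s² + 6.3s + K_p·3.5 = 0.
So ω_n = √(3.5K_p) and 2ζω_n = 6.3, giving ζ = 6.3/(2√(3.5K_p)).
Setting ζ = 0.25: √(3.5K_p) = 6.3/(2·0.25) = 12.6, so K_p = 158.8/3.5 = 45.4.

K_p = 45.4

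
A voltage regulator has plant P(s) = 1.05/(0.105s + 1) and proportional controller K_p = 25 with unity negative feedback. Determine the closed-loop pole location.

Closed loop: T(s) = K_p·P/(1+K_p·P) = 26.25/(0.105s + 1 + 26.25), with pole at s = −(1 + 26.25)/0.105 = −259.5.

s = -259.5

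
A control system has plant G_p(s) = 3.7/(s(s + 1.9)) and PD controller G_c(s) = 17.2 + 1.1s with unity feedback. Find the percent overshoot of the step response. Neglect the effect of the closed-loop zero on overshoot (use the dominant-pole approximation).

28.2%

Forward path: (17.2 + 1.1s)·3.7/(s(s+1.9)). The closed-loop characteristic equation is s² + (1.9 + 3.7·1.1)s + 3.7·17.2 = 0.
That is s² + 5.97s + 63.64 = 0, so ω_n = 7.977 rad/s and ζ = 5.97/(2·7.977) = 0.3742.
%OS = 100·exp(−πζ/√(1−ζ²)) = 28.2%.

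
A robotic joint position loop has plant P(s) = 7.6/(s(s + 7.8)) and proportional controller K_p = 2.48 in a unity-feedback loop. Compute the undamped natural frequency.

ω_n = 4.34 rad/s

With unity feedback the closed-loop characteristic equation is s² + 7.8s + 2.48·7.6 = s² + 7.8s + 18.85 = 0.
So ω_n² = 18.85 ⇒ ω_n = 4.341 rad/s, and ζ = 7.8/(2ω_n) = 0.898.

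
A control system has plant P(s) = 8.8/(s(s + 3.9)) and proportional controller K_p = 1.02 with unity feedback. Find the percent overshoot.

The closed-loop denominator s² + 3.9s + 8.976 gives ω_n = √8.976 = 2.996 and ζ = 3.9/(2ω_n) = 0.6509.
%OS = 100·exp(−πζ/√(1−ζ²)) = 100·exp(−π·0.6509/√0.5764) = 6.77%.

6.77%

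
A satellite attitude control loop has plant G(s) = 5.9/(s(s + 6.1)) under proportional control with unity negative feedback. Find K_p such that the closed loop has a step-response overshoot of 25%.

From %OS = 100·exp(−πζ/√(1−ζ²)) = 25%, ζ = −ln(0.25)/√(π²+ln²(0.25)) = 0.4037.
Characteristic equation s² + 6.1s + 5.9K_p = 0 gives ζ = 6.1/(2√(5.9K_p)).
Setting ζ = 0.4037: √(5.9K_p) = 6.1/(2·0.4037) = 7.555, so K_p = 57.08/5.9 = 9.67.

K_p = 9.67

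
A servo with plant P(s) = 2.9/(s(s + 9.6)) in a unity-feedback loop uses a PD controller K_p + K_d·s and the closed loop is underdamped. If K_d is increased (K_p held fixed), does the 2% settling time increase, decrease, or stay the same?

decrease

Characteristic equation s² + (9.6 + 2.9K_d)s + 2.9K_p = 0: raising K_d increases ζω_n = (9.6+2.9K_d)/2 while the loop stays underdamped, so T_s ≈ 4/(ζω_n) decreases.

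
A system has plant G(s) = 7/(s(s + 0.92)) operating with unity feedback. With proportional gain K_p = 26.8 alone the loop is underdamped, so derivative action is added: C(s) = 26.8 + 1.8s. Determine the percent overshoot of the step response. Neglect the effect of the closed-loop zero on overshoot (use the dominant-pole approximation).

16.8%

Forward path: (26.8 + 1.8s)·7/(s(s+0.92)). The closed-loop characteristic equation is s² + (0.92 + 7·1.8)s + 7·26.8 = 0.
That is s² + 13.52s + 187.6 = 0, so ω_n = 13.7 rad/s and ζ = 13.52/(2·13.7) = 0.4935.
%OS = 100·exp(−πζ/√(1−ζ²)) = 16.8%.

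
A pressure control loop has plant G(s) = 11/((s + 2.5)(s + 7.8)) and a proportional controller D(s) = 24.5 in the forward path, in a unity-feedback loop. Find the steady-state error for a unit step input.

0.0675

The loop is type 0. Static position error constant K_pos = D(0)·G(0) = 24.5·0.5641 = 13.82.
Steady-state error to a unit step: e_ss = 1/(1+K_pos) = 1/14.82 = 0.0675.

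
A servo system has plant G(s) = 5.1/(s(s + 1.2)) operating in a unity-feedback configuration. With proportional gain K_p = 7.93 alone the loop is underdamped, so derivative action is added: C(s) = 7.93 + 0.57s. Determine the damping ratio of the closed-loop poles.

Forward path: (7.93 + 0.57s)·5.1/(s(s+1.2)). The closed-loop characteristic equation is s² + (1.2 + 5.1·0.57)s + 5.1·7.93 = 0.
That is s² + 4.107s + 40.44 = 0, so ω_n = 6.359 rad/s and ζ = 4.107/(2·6.359) = 0.3229.

ζ = 0.323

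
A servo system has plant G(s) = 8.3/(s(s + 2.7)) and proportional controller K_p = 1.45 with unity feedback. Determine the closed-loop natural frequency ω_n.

The closed-loop denominator is s(s+2.7) + 1.45·8.3 = s² + 2.7s + 12.04.
So ω_n² = 12.04 ⇒ ω_n = 3.469 rad/s, and ζ = 2.7/(2ω_n) = 0.389.

ω_n = 3.47 rad/s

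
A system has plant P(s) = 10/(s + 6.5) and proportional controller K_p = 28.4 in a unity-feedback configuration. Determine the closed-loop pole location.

Closed-loop transfer function: T(s) = K_p·P(s)/(1 + K_p·P(s)) = 284/(s + 6.5 + 284) = 284/(s + 290.5).
The closed-loop pole is at s = −290.5.

s = -290.5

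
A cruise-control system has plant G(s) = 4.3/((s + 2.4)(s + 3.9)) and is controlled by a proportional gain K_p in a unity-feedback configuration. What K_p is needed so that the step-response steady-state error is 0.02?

K_p = 107

For a type-0 loop with proportional control, e_ss = 1/(1 + K_p·G(0)).
G(0) = 0.4594. Require 1/(1 + K_p·0.4594) = 0.02, so 1 + 0.4594·K_p = 50.
K_p = (50 − 1)/0.4594 = 107.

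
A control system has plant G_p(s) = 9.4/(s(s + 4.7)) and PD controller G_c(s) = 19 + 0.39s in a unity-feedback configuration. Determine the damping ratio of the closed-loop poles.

ζ = 0.313

Forward path: (19 + 0.39s)·9.4/(s(s+4.7)). The closed-loop characteristic equation is s² + (4.7 + 9.4·0.39)s + 9.4·19 = 0.
That is s² + 8.366s + 178.6 = 0, so ω_n = 13.36 rad/s and ζ = 8.366/(2·13.36) = 0.313.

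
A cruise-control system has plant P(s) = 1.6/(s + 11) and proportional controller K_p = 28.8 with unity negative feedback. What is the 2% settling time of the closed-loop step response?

T_s ≈ 0.0701 s

Closed-loop transfer function: T(s) = K_p·P(s)/(1 + K_p·P(s)) = 46.08/(s + 11 + 46.08) = 46.08/(s + 57.08).
Time constant τ = 1/57.08 = 0.01752 s, so the 2% settling time is about 4τ = 0.0701 s.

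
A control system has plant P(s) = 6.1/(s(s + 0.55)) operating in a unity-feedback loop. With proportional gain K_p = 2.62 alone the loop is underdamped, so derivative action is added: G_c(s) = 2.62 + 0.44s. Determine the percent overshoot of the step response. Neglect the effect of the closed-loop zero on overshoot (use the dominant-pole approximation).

Forward path: (2.62 + 0.44s)·6.1/(s(s+0.55)). The closed-loop characteristic equation is s² + (0.55 + 6.1·0.44)s + 6.1·2.62 = 0.
That is s² + 3.234s + 15.98 = 0, so ω_n = 3.998 rad/s and ζ = 3.234/(2·3.998) = 0.4045.
%OS = 100·exp(−πζ/√(1−ζ²)) = 24.9%.

24.9%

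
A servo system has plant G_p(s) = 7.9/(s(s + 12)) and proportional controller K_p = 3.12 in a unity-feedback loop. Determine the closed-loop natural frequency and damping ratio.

ω_n = 4.96 rad/s, ζ = 1.21

1 + K_p·G_p(s) = 0 gives s² + 12s + 24.65 = 0.
So ω_n² = 24.65 ⇒ ω_n = 4.965 rad/s, and ζ = 12/(2ω_n) = 1.21.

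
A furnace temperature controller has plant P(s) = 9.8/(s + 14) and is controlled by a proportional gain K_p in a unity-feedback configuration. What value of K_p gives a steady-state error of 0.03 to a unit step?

K_p = 46.2

Steady-state error for a unit step on this type-0 loop is 1/(1 + K_p·P(0)).
P(0) = 0.7. Require 1/(1 + K_p·0.7) = 0.03, so 1 + 0.7·K_p = 33.33.
K_p = (33.33 − 1)/0.7 = 46.2.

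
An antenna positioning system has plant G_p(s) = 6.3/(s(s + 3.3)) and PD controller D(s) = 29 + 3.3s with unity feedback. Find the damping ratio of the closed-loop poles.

ζ = 0.891

Forward path: (29 + 3.3s)·6.3/(s(s+3.3)). The closed-loop characteristic equation is s² + (3.3 + 6.3·3.3)s + 6.3·29 = 0.
That is s² + 24.09s + 182.7 = 0, so ω_n = 13.52 rad/s and ζ = 24.09/(2·13.52) = 0.8911.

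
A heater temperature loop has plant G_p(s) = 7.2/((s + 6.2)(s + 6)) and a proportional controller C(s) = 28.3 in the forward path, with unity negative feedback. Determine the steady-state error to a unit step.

0.154

The loop is type 0. Static position error constant K_pos = C(0)·G_p(0) = 28.3·0.1935 = 5.477.
Steady-state error to a unit step: e_ss = 1/(1+K_pos) = 1/6.477 = 0.154.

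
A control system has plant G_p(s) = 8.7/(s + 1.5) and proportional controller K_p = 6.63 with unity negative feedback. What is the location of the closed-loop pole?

Closed-loop transfer function: T(s) = K_p·G_p(s)/(1 + K_p·G_p(s)) = 57.68/(s + 1.5 + 57.68) = 57.68/(s + 59.18).
The closed-loop pole is at s = −59.18.

s = -59.18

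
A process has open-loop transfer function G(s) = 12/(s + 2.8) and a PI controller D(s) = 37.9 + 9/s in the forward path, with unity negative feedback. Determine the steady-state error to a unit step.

The open loop D(s)G(s) has a pole at the origin (type 1), so the static position error constant is infinite and e_ss = 1/(1+∞) = 0.

0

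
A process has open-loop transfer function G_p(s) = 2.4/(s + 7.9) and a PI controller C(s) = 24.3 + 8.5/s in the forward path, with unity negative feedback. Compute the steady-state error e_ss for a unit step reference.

The open loop C(s)G_p(s) has a pole at the origin (type 1), so the static position error constant is infinite and e_ss = 1/(1+∞) = 0.

0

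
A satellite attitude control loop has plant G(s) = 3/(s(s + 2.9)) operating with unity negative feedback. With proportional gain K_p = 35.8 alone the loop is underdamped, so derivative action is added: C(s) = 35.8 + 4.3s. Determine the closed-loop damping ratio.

ζ = 0.762

Forward path: (35.8 + 4.3s)·3/(s(s+2.9)). The closed-loop characteristic equation is s² + (2.9 + 3·4.3)s + 3·35.8 = 0.
That is s² + 15.8s + 107.4 = 0, so ω_n = 10.36 rad/s and ζ = 15.8/(2·10.36) = 0.7623.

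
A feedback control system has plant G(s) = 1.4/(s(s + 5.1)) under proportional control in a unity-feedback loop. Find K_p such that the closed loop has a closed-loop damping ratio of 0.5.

K_p = 18.6

Closed-loop characteristic equation: s² + 5.1s + K_p·1.4 = 0.
So ω_n = √(1.4K_p) and 2ζω_n = 5.1, giving ζ = 5.1/(2√(1.4K_p)).
Setting ζ = 0.5: √(1.4K_p) = 5.1/(2·0.5) = 5.1, so K_p = 26.01/1.4 = 18.6.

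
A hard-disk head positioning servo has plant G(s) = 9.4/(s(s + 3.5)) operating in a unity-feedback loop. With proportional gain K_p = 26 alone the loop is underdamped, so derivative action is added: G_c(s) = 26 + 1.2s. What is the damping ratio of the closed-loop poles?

Forward path: (26 + 1.2s)·9.4/(s(s+3.5)). The closed-loop characteristic equation is s² + (3.5 + 9.4·1.2)s + 9.4·26 = 0.
That is s² + 14.78s + 244.4 = 0, so ω_n = 15.63 rad/s and ζ = 14.78/(2·15.63) = 0.4727.

ζ = 0.473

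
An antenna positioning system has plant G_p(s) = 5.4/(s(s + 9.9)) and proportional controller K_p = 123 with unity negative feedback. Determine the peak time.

T_p = 0.124 s

The closed-loop denominator s² + 9.9s + 664.2 gives ω_n = √664.2 = 25.77 and ζ = 9.9/(2ω_n) = 0.1921.
Damped frequency ω_d = ω_n√(1−ζ²) = 25.29 rad/s, so peak time T_p = π/ω_d = 0.124 s.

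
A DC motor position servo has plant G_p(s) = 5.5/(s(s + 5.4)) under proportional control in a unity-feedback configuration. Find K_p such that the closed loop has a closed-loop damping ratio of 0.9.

K_p = 1.64

Closed-loop characteristic equation: s² + 5.4s + K_p·5.5 = 0.
So ω_n = √(5.5K_p) and 2ζω_n = 5.4, giving ζ = 5.4/(2√(5.5K_p)).
Setting ζ = 0.9: √(5.5K_p) = 5.4/(2·0.9) = 3, so K_p = 9/5.5 = 1.64.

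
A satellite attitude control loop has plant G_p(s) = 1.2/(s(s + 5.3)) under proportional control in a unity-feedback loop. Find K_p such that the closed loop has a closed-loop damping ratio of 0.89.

K_p = 7.39

Closed-loop characteristic equation: s² + 5.3s + K_p·1.2 = 0.
So ω_n = √(1.2K_p) and 2ζω_n = 5.3, giving ζ = 5.3/(2√(1.2K_p)).
Setting ζ = 0.89: √(1.2K_p) = 5.3/(2·0.89) = 2.978, so K_p = 8.866/1.2 = 7.39.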